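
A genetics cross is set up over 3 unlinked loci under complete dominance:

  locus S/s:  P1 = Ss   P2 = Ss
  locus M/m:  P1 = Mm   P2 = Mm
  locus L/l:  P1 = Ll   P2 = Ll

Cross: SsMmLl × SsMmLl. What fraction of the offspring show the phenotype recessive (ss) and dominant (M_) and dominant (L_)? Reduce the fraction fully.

SsMmLl gametes: SML×1, SMl×1, SmL×1, Sml×1, sML×1, sMl×1, smL×1, sml×1
SsMmLl gametes: SML×1, SMl×1, SmL×1, Sml×1, sML×1, sMl×1, smL×1, sml×1
SsMmLl×SsMmLl grid (8·8=64): SSMMLL=1 SSMMLl=2 SSMMll=1 SSMmLL=2 SSMmLl=4 SSMmll=2 SSmmLL=1 SSmmLl=2 SSmmll=1 SsMMLL=2 SsMMLl=4 SsMMll=2 SsMmLL=4 SsMmLl=8 SsMmll=4 SsmmLL=2 SsmmLl=4 Ssmmll=2 ssMMLL=1 ssMMLl=2 ssMMll=1 ssMmLL=2 ssMmLl=4 ssMmll=2 ssmmLL=1 ssmmLl=2 ssmmll=1
ss M_ L_ hits 9/64; gcd=1; 9÷1/64÷1 = 9/64

P(ss M_ L_) = 9/64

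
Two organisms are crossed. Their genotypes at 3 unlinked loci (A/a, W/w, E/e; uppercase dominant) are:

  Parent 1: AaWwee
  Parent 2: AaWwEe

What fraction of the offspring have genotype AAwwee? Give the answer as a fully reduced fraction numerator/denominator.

P(AAwwee) = 1/32

AaWwee gametes: AWe×2, Awe×2, aWe×2, awe×2
AaWwEe gametes: AWE×1, AWe×1, AwE×1, Awe×1, aWE×1, aWe×1, awE×1, awe×1
AaWwee×AaWwEe grid (8·8=64): AAWWEe=2 AAWWee=2 AAWwEe=4 AAWwee=4 AAwwEe=2 AAwwee=2 AaWWEe=4 AaWWee=4 AaWwEe=8 AaWwee=8 AawwEe=4 Aawwee=4 aaWWEe=2 aaWWee=2 aaWwEe=4 aaWwee=4 aawwEe=2 aawwee=2
AAwwee hits 2/64; gcd=2; 2÷2/64÷2 = 1/32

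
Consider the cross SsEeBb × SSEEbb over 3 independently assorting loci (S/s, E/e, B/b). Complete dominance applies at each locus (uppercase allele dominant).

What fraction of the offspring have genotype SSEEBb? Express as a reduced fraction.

P(SSEEBb) = 1/8

SsEeBb gametes: SEB×1, SEb×1, SeB×1, Seb×1, sEB×1, sEb×1, seB×1, seb×1
SSEEbb gametes: SEb×8
SsEeBb×SSEEbb grid (8·8=64): SSEEBb=8 SSEEbb=8 SSEeBb=8 SSEebb=8 SsEEBb=8 SsEEbb=8 SsEeBb=8 SsEebb=8
SSEEBb hits 8/64; gcd=8; 8÷8/64÷8 = 1/8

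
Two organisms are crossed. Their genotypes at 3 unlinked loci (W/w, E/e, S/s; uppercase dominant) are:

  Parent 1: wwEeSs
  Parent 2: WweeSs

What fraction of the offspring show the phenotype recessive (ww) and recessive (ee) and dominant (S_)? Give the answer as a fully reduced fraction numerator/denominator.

P(ww ee S_) = 3/16

wwEeSs gametes: wES×2, wEs×2, weS×2, wes×2
WweeSs gametes: WeS×2, Wes×2, weS×2, wes×2
wwEeSs×WweeSs grid (8·8=64): WwEeSS=4 WwEeSs=8 WwEess=4 WweeSS=4 WweeSs=8 Wweess=4 wwEeSS=4 wwEeSs=8 wwEess=4 wweeSS=4 wweeSs=8 wweess=4
ww ee S_ hits 12/64; gcd=4; 12÷4/64÷4 = 3/16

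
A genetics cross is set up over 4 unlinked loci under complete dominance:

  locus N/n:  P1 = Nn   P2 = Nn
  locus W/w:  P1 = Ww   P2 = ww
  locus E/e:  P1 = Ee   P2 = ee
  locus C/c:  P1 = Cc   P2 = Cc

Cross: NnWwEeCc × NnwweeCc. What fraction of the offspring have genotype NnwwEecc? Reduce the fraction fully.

NnWwEeCc gametes: NWEC×1, NWEc×1, NWeC×1, NWec×1, NwEC×1, NwEc×1, NweC×1, Nwec×1, nWEC×1, nWEc×1, nWeC×1, nWec×1, nwEC×1, nwEc×1, nweC×1, nwec×1
NnwweeCc gametes: NweC×4, Nwec×4, nweC×4, nwec×4
NnWwEeCc×NnwweeCc grid (16·16=256): NNWwEeCC=4 NNWwEeCc=8 NNWwEecc=4 NNWweeCC=4 NNWweeCc=8 NNWweecc=4 NNwwEeCC=4 NNwwEeCc=8 NNwwEecc=4 NNwweeCC=4 NNwweeCc=8 NNwweecc=4 NnWwEeCC=8 NnWwEeCc=16 NnWwEecc=8 NnWweeCC=8 NnWweeCc=16 NnWweecc=8 NnwwEeCC=8 NnwwEeCc=16 NnwwEecc=8 NnwweeCC=8 NnwweeCc=16 Nnwweecc=8 nnWwEeCC=4 nnWwEeCc=8 nnWwEecc=4 nnWweeCC=4 nnWweeCc=8 nnWweecc=4 nnwwEeCC=4 nnwwEeCc=8 nnwwEecc=4 nnwweeCC=4 nnwweeCc=8 nnwweecc=4
NnwwEecc hits 8/256; gcd=8; 8÷8/256÷8 = 1/32

P(NnwwEecc) = 1/32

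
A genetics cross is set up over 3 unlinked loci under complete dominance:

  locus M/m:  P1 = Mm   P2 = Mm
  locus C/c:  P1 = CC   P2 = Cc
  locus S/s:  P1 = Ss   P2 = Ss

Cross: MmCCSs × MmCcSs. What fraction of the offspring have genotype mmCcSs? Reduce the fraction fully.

P(mmCcSs) = 1/16

MmCCSs gametes: MCS×2, MCs×2, mCS×2, mCs×2
MmCcSs gametes: MCS×1, MCs×1, McS×1, Mcs×1, mCS×1, mCs×1, mcS×1, mcs×1
MmCCSs×MmCcSs grid (8·8=64): MMCCSS=2 MMCCSs=4 MMCCss=2 MMCcSS=2 MMCcSs=4 MMCcss=2 MmCCSS=4 MmCCSs=8 MmCCss=4 MmCcSS=4 MmCcSs=8 MmCcss=4 mmCCSS=2 mmCCSs=4 mmCCss=2 mmCcSS=2 mmCcSs=4 mmCcss=2
mmCcSs hits 4/64; gcd=4; 4÷4/64÷4 = 1/16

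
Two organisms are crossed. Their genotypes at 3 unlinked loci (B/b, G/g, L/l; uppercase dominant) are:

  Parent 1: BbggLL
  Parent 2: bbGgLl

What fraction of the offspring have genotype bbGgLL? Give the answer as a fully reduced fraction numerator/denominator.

P(bbGgLL) = 1/8

BbggLL gametes: BgL×4, bgL×4
bbGgLl gametes: bGL×2, bGl×2, bgL×2, bgl×2
BbggLL×bbGgLl grid (8·8=64): BbGgLL=8 BbGgLl=8 BbggLL=8 BbggLl=8 bbGgLL=8 bbGgLl=8 bbggLL=8 bbggLl=8
bbGgLL hits 8/64; gcd=8; 8÷8/64÷8 = 1/8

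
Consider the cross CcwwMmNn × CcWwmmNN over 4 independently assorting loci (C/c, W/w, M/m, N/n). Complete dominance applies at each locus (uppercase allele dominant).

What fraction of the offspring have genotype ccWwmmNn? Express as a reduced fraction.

CcwwMmNn gametes: CwMN×2, CwMn×2, CwmN×2, Cwmn×2, cwMN×2, cwMn×2, cwmN×2, cwmn×2
CcWwmmNN gametes: CWmN×4, CwmN×4, cWmN×4, cwmN×4
CcwwMmNn×CcWwmmNN grid (16·16=256): CCWwMmNN=8 CCWwMmNn=8 CCWwmmNN=8 CCWwmmNn=8 CCwwMmNN=8 CCwwMmNn=8 CCwwmmNN=8 CCwwmmNn=8 CcWwMmNN=16 CcWwMmNn=16 CcWwmmNN=16 CcWwmmNn=16 CcwwMmNN=16 CcwwMmNn=16 CcwwmmNN=16 CcwwmmNn=16 ccWwMmNN=8 ccWwMmNn=8 ccWwmmNN=8 ccWwmmNn=8 ccwwMmNN=8 ccwwMmNn=8 ccwwmmNN=8 ccwwmmNn=8
ccWwmmNn hits 8/256; gcd=8; 8÷8/256÷8 = 1/32

P(ccWwmmNn) = 1/32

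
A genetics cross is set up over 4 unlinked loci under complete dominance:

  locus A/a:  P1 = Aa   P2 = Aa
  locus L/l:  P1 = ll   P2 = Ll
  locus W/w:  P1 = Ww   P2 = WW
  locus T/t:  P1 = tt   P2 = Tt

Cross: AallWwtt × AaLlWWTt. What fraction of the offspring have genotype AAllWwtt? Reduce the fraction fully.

AallWwtt gametes: AlWt×4, Alwt×4, alWt×4, alwt×4
AaLlWWTt gametes: ALWT×2, ALWt×2, AlWT×2, AlWt×2, aLWT×2, aLWt×2, alWT×2, alWt×2
AallWwtt×AaLlWWTt grid (16·16=256): AALlWWTt=8 AALlWWtt=8 AALlWwTt=8 AALlWwtt=8 AAllWWTt=8 AAllWWtt=8 AAllWwTt=8 AAllWwtt=8 AaLlWWTt=16 AaLlWWtt=16 AaLlWwTt=16 AaLlWwtt=16 AallWWTt=16 AallWWtt=16 AallWwTt=16 AallWwtt=16 aaLlWWTt=8 aaLlWWtt=8 aaLlWwTt=8 aaLlWwtt=8 aallWWTt=8 aallWWtt=8 aallWwTt=8 aallWwtt=8
AAllWwtt hits 8/256; gcd=8; 8÷8/256÷8 = 1/32

P(AAllWwtt) = 1/32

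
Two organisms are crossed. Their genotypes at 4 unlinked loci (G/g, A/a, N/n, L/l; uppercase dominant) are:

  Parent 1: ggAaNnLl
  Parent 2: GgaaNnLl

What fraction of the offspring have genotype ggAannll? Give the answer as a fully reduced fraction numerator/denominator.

P(ggAannll) = 1/64

ggAaNnLl gametes: gANL×2, gANl×2, gAnL×2, gAnl×2, gaNL×2, gaNl×2, ganL×2, ganl×2
GgaaNnLl gametes: GaNL×2, GaNl×2, GanL×2, Ganl×2, gaNL×2, gaNl×2, ganL×2, ganl×2
ggAaNnLl×GgaaNnLl grid (16·16=256): GgAaNNLL=4 GgAaNNLl=8 GgAaNNll=4 GgAaNnLL=8 GgAaNnLl=16 GgAaNnll=8 GgAannLL=4 GgAannLl=8 GgAannll=4 GgaaNNLL=4 GgaaNNLl=8 GgaaNNll=4 GgaaNnLL=8 GgaaNnLl=16 GgaaNnll=8 GgaannLL=4 GgaannLl=8 Ggaannll=4 ggAaNNLL=4 ggAaNNLl=8 ggAaNNll=4 ggAaNnLL=8 ggAaNnLl=16 ggAaNnll=8 ggAannLL=4 ggAannLl=8 ggAannll=4 ggaaNNLL=4 ggaaNNLl=8 ggaaNNll=4 ggaaNnLL=8 ggaaNnLl=16 ggaaNnll=8 ggaannLL=4 ggaannLl=8 ggaannll=4
ggAannll hits 4/256; gcd=4; 4÷4/256÷4 = 1/64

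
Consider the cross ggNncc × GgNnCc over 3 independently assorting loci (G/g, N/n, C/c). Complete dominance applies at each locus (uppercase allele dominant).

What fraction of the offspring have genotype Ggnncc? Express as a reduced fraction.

ggNncc gametes: gNc×4, gnc×4
GgNnCc gametes: GNC×1, GNc×1, GnC×1, Gnc×1, gNC×1, gNc×1, gnC×1, gnc×1
ggNncc×GgNnCc grid (8·8=64): GgNNCc=4 GgNNcc=4 GgNnCc=8 GgNncc=8 GgnnCc=4 Ggnncc=4 ggNNCc=4 ggNNcc=4 ggNnCc=8 ggNncc=8 ggnnCc=4 ggnncc=4
Ggnncc hits 4/64; gcd=4; 4÷4/64÷4 = 1/16

P(Ggnncc) = 1/16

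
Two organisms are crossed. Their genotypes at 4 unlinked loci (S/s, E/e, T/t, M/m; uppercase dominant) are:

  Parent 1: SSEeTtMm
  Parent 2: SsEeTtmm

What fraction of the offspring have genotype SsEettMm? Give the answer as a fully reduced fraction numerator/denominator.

SSEeTtMm gametes: SETM×2, SETm×2, SEtM×2, SEtm×2, SeTM×2, SeTm×2, SetM×2, Setm×2
SsEeTtmm gametes: SETm×2, SEtm×2, SeTm×2, Setm×2, sETm×2, sEtm×2, seTm×2, setm×2
SSEeTtMm×SsEeTtmm grid (16·16=256): SSEETTMm=4 SSEETTmm=4 SSEETtMm=8 SSEETtmm=8 SSEEttMm=4 SSEEttmm=4 SSEeTTMm=8 SSEeTTmm=8 SSEeTtMm=16 SSEeTtmm=16 SSEettMm=8 SSEettmm=8 SSeeTTMm=4 SSeeTTmm=4 SSeeTtMm=8 SSeeTtmm=8 SSeettMm=4 SSeettmm=4 SsEETTMm=4 SsEETTmm=4 SsEETtMm=8 SsEETtmm=8 SsEEttMm=4 SsEEttmm=4 SsEeTTMm=8 SsEeTTmm=8 SsEeTtMm=16 SsEeTtmm=16 SsEettMm=8 SsEettmm=8 SseeTTMm=4 SseeTTmm=4 SseeTtMm=8 SseeTtmm=8 SseettMm=4 Sseettmm=4
SsEettMm hits 8/256; gcd=8; 8÷8/256÷8 = 1/32

P(SsEettMm) = 1/32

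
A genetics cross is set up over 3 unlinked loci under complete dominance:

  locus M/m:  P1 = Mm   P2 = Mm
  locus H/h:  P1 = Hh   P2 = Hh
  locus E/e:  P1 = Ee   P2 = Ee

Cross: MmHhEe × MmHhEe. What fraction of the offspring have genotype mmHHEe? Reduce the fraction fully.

MmHhEe gametes: MHE×1, MHe×1, MhE×1, Mhe×1, mHE×1, mHe×1, mhE×1, mhe×1
MmHhEe gametes: MHE×1, MHe×1, MhE×1, Mhe×1, mHE×1, mHe×1, mhE×1, mhe×1
MmHhEe×MmHhEe grid (8·8=64): MMHHEE=1 MMHHEe=2 MMHHee=1 MMHhEE=2 MMHhEe=4 MMHhee=2 MMhhEE=1 MMhhEe=2 MMhhee=1 MmHHEE=2 MmHHEe=4 MmHHee=2 MmHhEE=4 MmHhEe=8 MmHhee=4 MmhhEE=2 MmhhEe=4 Mmhhee=2 mmHHEE=1 mmHHEe=2 mmHHee=1 mmHhEE=2 mmHhEe=4 mmHhee=2 mmhhEE=1 mmhhEe=2 mmhhee=1
mmHHEe hits 2/64; gcd=2; 2÷2/64÷2 = 1/32

P(mmHHEe) = 1/32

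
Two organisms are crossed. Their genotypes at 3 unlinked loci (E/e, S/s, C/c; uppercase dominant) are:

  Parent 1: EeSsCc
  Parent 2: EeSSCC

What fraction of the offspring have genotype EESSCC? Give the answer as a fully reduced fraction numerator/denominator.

EeSsCc gametes: ESC×1, ESc×1, EsC×1, Esc×1, eSC×1, eSc×1, esC×1, esc×1
EeSSCC gametes: ESC×4, eSC×4
EeSsCc×EeSSCC grid (8·8=64): EESSCC=4 EESSCc=4 EESsCC=4 EESsCc=4 EeSSCC=8 EeSSCc=8 EeSsCC=8 EeSsCc=8 eeSSCC=4 eeSSCc=4 eeSsCC=4 eeSsCc=4
EESSCC hits 4/64; gcd=4; 4÷4/64÷4 = 1/16

P(EESSCC) = 1/16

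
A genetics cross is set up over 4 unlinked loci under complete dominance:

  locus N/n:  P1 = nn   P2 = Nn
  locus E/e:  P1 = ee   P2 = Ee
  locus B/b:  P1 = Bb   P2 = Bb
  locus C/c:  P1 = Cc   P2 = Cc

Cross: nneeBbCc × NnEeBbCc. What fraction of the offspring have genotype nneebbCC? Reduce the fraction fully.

nneeBbCc gametes: neBC×4, neBc×4, nebC×4, nebc×4
NnEeBbCc gametes: NEBC×1, NEBc×1, NEbC×1, NEbc×1, NeBC×1, NeBc×1, NebC×1, Nebc×1, nEBC×1, nEBc×1, nEbC×1, nEbc×1, neBC×1, neBc×1, nebC×1, nebc×1
nneeBbCc×NnEeBbCc grid (16·16=256): NnEeBBCC=4 NnEeBBCc=8 NnEeBBcc=4 NnEeBbCC=8 NnEeBbCc=16 NnEeBbcc=8 NnEebbCC=4 NnEebbCc=8 NnEebbcc=4 NneeBBCC=4 NneeBBCc=8 NneeBBcc=4 NneeBbCC=8 NneeBbCc=16 NneeBbcc=8 NneebbCC=4 NneebbCc=8 Nneebbcc=4 nnEeBBCC=4 nnEeBBCc=8 nnEeBBcc=4 nnEeBbCC=8 nnEeBbCc=16 nnEeBbcc=8 nnEebbCC=4 nnEebbCc=8 nnEebbcc=4 nneeBBCC=4 nneeBBCc=8 nneeBBcc=4 nneeBbCC=8 nneeBbCc=16 nneeBbcc=8 nneebbCC=4 nneebbCc=8 nneebbcc=4
nneebbCC hits 4/256; gcd=4; 4÷4/256÷4 = 1/64

P(nneebbCC) = 1/64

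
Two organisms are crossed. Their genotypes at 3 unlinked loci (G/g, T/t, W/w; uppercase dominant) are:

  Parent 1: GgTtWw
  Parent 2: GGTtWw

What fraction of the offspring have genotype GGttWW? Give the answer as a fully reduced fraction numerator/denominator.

P(GGttWW) = 1/32

GgTtWw gametes: GTW×1, GTw×1, GtW×1, Gtw×1, gTW×1, gTw×1, gtW×1, gtw×1
GGTtWw gametes: GTW×2, GTw×2, GtW×2, Gtw×2
GgTtWw×GGTtWw grid (8·8=64): GGTTWW=2 GGTTWw=4 GGTTww=2 GGTtWW=4 GGTtWw=8 GGTtww=4 GGttWW=2 GGttWw=4 GGttww=2 GgTTWW=2 GgTTWw=4 GgTTww=2 GgTtWW=4 GgTtWw=8 GgTtww=4 GgttWW=2 GgttWw=4 Ggttww=2
GGttWW hits 2/64; gcd=2; 2÷2/64÷2 = 1/32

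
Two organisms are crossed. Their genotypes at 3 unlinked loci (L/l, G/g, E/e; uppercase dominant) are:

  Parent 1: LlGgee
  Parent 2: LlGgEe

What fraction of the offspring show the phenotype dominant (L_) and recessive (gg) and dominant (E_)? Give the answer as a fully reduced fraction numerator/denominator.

P(L_ gg E_) = 3/32

LlGgee gametes: LGe×2, Lge×2, lGe×2, lge×2
LlGgEe gametes: LGE×1, LGe×1, LgE×1, Lge×1, lGE×1, lGe×1, lgE×1, lge×1
LlGgee×LlGgEe grid (8·8=64): LLGGEe=2 LLGGee=2 LLGgEe=4 LLGgee=4 LLggEe=2 LLggee=2 LlGGEe=4 LlGGee=4 LlGgEe=8 LlGgee=8 LlggEe=4 Llggee=4 llGGEe=2 llGGee=2 llGgEe=4 llGgee=4 llggEe=2 llggee=2
L_ gg E_ hits 6/64; gcd=2; 6÷2/64÷2 = 3/32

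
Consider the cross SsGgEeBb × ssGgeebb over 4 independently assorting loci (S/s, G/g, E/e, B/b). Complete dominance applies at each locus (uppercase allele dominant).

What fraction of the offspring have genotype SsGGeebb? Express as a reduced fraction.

SsGgEeBb gametes: SGEB×1, SGEb×1, SGeB×1, SGeb×1, SgEB×1, SgEb×1, SgeB×1, Sgeb×1, sGEB×1, sGEb×1, sGeB×1, sGeb×1, sgEB×1, sgEb×1, sgeB×1, sgeb×1
ssGgeebb gametes: sGeb×8, sgeb×8
SsGgEeBb×ssGgeebb grid (16·16=256): SsGGEeBb=8 SsGGEebb=8 SsGGeeBb=8 SsGGeebb=8 SsGgEeBb=16 SsGgEebb=16 SsGgeeBb=16 SsGgeebb=16 SsggEeBb=8 SsggEebb=8 SsggeeBb=8 Ssggeebb=8 ssGGEeBb=8 ssGGEebb=8 ssGGeeBb=8 ssGGeebb=8 ssGgEeBb=16 ssGgEebb=16 ssGgeeBb=16 ssGgeebb=16 ssggEeBb=8 ssggEebb=8 ssggeeBb=8 ssggeebb=8
SsGGeebb hits 8/256; gcd=8; 8÷8/256÷8 = 1/32

P(SsGGeebb) = 1/32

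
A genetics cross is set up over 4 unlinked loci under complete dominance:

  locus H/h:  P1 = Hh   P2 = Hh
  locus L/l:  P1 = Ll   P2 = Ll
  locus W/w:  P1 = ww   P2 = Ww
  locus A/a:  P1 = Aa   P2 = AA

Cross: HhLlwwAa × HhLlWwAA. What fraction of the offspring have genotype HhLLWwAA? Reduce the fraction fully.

P(HhLLWwAA) = 1/32

HhLlwwAa gametes: HLwA×2, HLwa×2, HlwA×2, Hlwa×2, hLwA×2, hLwa×2, hlwA×2, hlwa×2
HhLlWwAA gametes: HLWA×2, HLwA×2, HlWA×2, HlwA×2, hLWA×2, hLwA×2, hlWA×2, hlwA×2
HhLlwwAa×HhLlWwAA grid (16·16=256): HHLLWwAA=4 HHLLWwAa=4 HHLLwwAA=4 HHLLwwAa=4 HHLlWwAA=8 HHLlWwAa=8 HHLlwwAA=8 HHLlwwAa=8 HHllWwAA=4 HHllWwAa=4 HHllwwAA=4 HHllwwAa=4 HhLLWwAA=8 HhLLWwAa=8 HhLLwwAA=8 HhLLwwAa=8 HhLlWwAA=16 HhLlWwAa=16 HhLlwwAA=16 HhLlwwAa=16 HhllWwAA=8 HhllWwAa=8 HhllwwAA=8 HhllwwAa=8 hhLLWwAA=4 hhLLWwAa=4 hhLLwwAA=4 hhLLwwAa=4 hhLlWwAA=8 hhLlWwAa=8 hhLlwwAA=8 hhLlwwAa=8 hhllWwAA=4 hhllWwAa=4 hhllwwAA=4 hhllwwAa=4
HhLLWwAA hits 8/256; gcd=8; 8÷8/256÷8 = 1/32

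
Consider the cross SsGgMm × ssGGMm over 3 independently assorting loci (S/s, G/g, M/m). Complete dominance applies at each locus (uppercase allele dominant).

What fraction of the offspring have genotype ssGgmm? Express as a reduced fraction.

SsGgMm gametes: SGM×1, SGm×1, SgM×1, Sgm×1, sGM×1, sGm×1, sgM×1, sgm×1
ssGGMm gametes: sGM×4, sGm×4
SsGgMm×ssGGMm grid (8·8=64): SsGGMM=4 SsGGMm=8 SsGGmm=4 SsGgMM=4 SsGgMm=8 SsGgmm=4 ssGGMM=4 ssGGMm=8 ssGGmm=4 ssGgMM=4 ssGgMm=8 ssGgmm=4
ssGgmm hits 4/64; gcd=4; 4÷4/64÷4 = 1/16

P(ssGgmm) = 1/16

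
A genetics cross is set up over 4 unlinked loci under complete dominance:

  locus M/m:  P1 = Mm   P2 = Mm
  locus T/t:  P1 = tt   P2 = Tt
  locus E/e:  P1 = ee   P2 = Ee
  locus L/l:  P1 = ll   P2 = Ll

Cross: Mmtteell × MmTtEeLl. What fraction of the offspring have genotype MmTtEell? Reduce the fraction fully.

Mmtteell gametes: Mtel×8, mtel×8
MmTtEeLl gametes: MTEL×1, MTEl×1, MTeL×1, MTel×1, MtEL×1, MtEl×1, MteL×1, Mtel×1, mTEL×1, mTEl×1, mTeL×1, mTel×1, mtEL×1, mtEl×1, mteL×1, mtel×1
Mmtteell×MmTtEeLl grid (16·16=256): MMTtEeLl=8 MMTtEell=8 MMTteeLl=8 MMTteell=8 MMttEeLl=8 MMttEell=8 MMtteeLl=8 MMtteell=8 MmTtEeLl=16 MmTtEell=16 MmTteeLl=16 MmTteell=16 MmttEeLl=16 MmttEell=16 MmtteeLl=16 Mmtteell=16 mmTtEeLl=8 mmTtEell=8 mmTteeLl=8 mmTteell=8 mmttEeLl=8 mmttEell=8 mmtteeLl=8 mmtteell=8
MmTtEell hits 16/256; gcd=16; 16÷16/256÷16 = 1/16

P(MmTtEell) = 1/16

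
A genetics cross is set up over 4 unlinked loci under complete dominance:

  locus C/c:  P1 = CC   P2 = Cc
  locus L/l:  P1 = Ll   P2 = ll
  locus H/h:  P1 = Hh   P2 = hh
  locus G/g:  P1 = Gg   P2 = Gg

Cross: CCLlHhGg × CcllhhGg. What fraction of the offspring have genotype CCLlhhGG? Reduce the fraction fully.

CCLlHhGg gametes: CLHG×2, CLHg×2, CLhG×2, CLhg×2, ClHG×2, ClHg×2, ClhG×2, Clhg×2
CcllhhGg gametes: ClhG×4, Clhg×4, clhG×4, clhg×4
CCLlHhGg×CcllhhGg grid (16·16=256): CCLlHhGG=8 CCLlHhGg=16 CCLlHhgg=8 CCLlhhGG=8 CCLlhhGg=16 CCLlhhgg=8 CCllHhGG=8 CCllHhGg=16 CCllHhgg=8 CCllhhGG=8 CCllhhGg=16 CCllhhgg=8 CcLlHhGG=8 CcLlHhGg=16 CcLlHhgg=8 CcLlhhGG=8 CcLlhhGg=16 CcLlhhgg=8 CcllHhGG=8 CcllHhGg=16 CcllHhgg=8 CcllhhGG=8 CcllhhGg=16 Ccllhhgg=8
CCLlhhGG hits 8/256; gcd=8; 8÷8/256÷8 = 1/32

P(CCLlhhGG) = 1/32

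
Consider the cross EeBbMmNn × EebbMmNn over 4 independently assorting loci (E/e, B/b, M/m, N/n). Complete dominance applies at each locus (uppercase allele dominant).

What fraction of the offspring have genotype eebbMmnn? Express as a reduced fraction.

P(eebbMmnn) = 1/64

EeBbMmNn gametes: EBMN×1, EBMn×1, EBmN×1, EBmn×1, EbMN×1, EbMn×1, EbmN×1, Ebmn×1, eBMN×1, eBMn×1, eBmN×1, eBmn×1, ebMN×1, ebMn×1, ebmN×1, ebmn×1
EebbMmNn gametes: EbMN×2, EbMn×2, EbmN×2, Ebmn×2, ebMN×2, ebMn×2, ebmN×2, ebmn×2
EeBbMmNn×EebbMmNn grid (16·16=256): EEBbMMNN=2 EEBbMMNn=4 EEBbMMnn=2 EEBbMmNN=4 EEBbMmNn=8 EEBbMmnn=4 EEBbmmNN=2 EEBbmmNn=4 EEBbmmnn=2 EEbbMMNN=2 EEbbMMNn=4 EEbbMMnn=2 EEbbMmNN=4 EEbbMmNn=8 EEbbMmnn=4 EEbbmmNN=2 EEbbmmNn=4 EEbbmmnn=2 EeBbMMNN=4 EeBbMMNn=8 EeBbMMnn=4 EeBbMmNN=8 EeBbMmNn=16 EeBbMmnn=8 EeBbmmNN=4 EeBbmmNn=8 EeBbmmnn=4 EebbMMNN=4 EebbMMNn=8 EebbMMnn=4 EebbMmNN=8 EebbMmNn=16 EebbMmnn=8 EebbmmNN=4 EebbmmNn=8 Eebbmmnn=4 eeBbMMNN=2 eeBbMMNn=4 eeBbMMnn=2 eeBbMmNN=4 eeBbMmNn=8 eeBbMmnn=4 eeBbmmNN=2 eeBbmmNn=4 eeBbmmnn=2 eebbMMNN=2 eebbMMNn=4 eebbMMnn=2 eebbMmNN=4 eebbMmNn=8 eebbMmnn=4 eebbmmNN=2 eebbmmNn=4 eebbmmnn=2
eebbMmnn hits 4/256; gcd=4; 4÷4/256÷4 = 1/64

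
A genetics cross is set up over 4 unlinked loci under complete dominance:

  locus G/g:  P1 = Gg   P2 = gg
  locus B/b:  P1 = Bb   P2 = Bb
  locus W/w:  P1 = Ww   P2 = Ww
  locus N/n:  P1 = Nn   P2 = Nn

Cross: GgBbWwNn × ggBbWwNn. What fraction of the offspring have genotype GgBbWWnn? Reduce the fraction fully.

GgBbWwNn gametes: GBWN×1, GBWn×1, GBwN×1, GBwn×1, GbWN×1, GbWn×1, GbwN×1, Gbwn×1, gBWN×1, gBWn×1, gBwN×1, gBwn×1, gbWN×1, gbWn×1, gbwN×1, gbwn×1
ggBbWwNn gametes: gBWN×2, gBWn×2, gBwN×2, gBwn×2, gbWN×2, gbWn×2, gbwN×2, gbwn×2
GgBbWwNn×ggBbWwNn grid (16·16=256): GgBBWWNN=2 GgBBWWNn=4 GgBBWWnn=2 GgBBWwNN=4 GgBBWwNn=8 GgBBWwnn=4 GgBBwwNN=2 GgBBwwNn=4 GgBBwwnn=2 GgBbWWNN=4 GgBbWWNn=8 GgBbWWnn=4 GgBbWwNN=8 GgBbWwNn=16 GgBbWwnn=8 GgBbwwNN=4 GgBbwwNn=8 GgBbwwnn=4 GgbbWWNN=2 GgbbWWNn=4 GgbbWWnn=2 GgbbWwNN=4 GgbbWwNn=8 GgbbWwnn=4 GgbbwwNN=2 GgbbwwNn=4 Ggbbwwnn=2 ggBBWWNN=2 ggBBWWNn=4 ggBBWWnn=2 ggBBWwNN=4 ggBBWwNn=8 ggBBWwnn=4 ggBBwwNN=2 ggBBwwNn=4 ggBBwwnn=2 ggBbWWNN=4 ggBbWWNn=8 ggBbWWnn=4 ggBbWwNN=8 ggBbWwNn=16 ggBbWwnn=8 ggBbwwNN=4 ggBbwwNn=8 ggBbwwnn=4 ggbbWWNN=2 ggbbWWNn=4 ggbbWWnn=2 ggbbWwNN=4 ggbbWwNn=8 ggbbWwnn=4 ggbbwwNN=2 ggbbwwNn=4 ggbbwwnn=2
GgBbWWnn hits 4/256; gcd=4; 4÷4/256÷4 = 1/64

P(GgBbWWnn) = 1/64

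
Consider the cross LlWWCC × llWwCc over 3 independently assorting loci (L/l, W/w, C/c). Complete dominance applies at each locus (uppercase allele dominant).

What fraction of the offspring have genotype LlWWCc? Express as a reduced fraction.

LlWWCC gametes: LWC×4, lWC×4
llWwCc gametes: lWC×2, lWc×2, lwC×2, lwc×2
LlWWCC×llWwCc grid (8·8=64): LlWWCC=8 LlWWCc=8 LlWwCC=8 LlWwCc=8 llWWCC=8 llWWCc=8 llWwCC=8 llWwCc=8
LlWWCc hits 8/64; gcd=8; 8÷8/64÷8 = 1/8

P(LlWWCc) = 1/8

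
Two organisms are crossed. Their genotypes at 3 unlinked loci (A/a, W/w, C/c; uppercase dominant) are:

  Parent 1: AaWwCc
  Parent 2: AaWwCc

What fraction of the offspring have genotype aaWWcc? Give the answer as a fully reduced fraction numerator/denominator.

P(aaWWcc) = 1/64

AaWwCc gametes: AWC×1, AWc×1, AwC×1, Awc×1, aWC×1, aWc×1, awC×1, awc×1
AaWwCc gametes: AWC×1, AWc×1, AwC×1, Awc×1, aWC×1, aWc×1, awC×1, awc×1
AaWwCc×AaWwCc grid (8·8=64): AAWWCC=1 AAWWCc=2 AAWWcc=1 AAWwCC=2 AAWwCc=4 AAWwcc=2 AAwwCC=1 AAwwCc=2 AAwwcc=1 AaWWCC=2 AaWWCc=4 AaWWcc=2 AaWwCC=4 AaWwCc=8 AaWwcc=4 AawwCC=2 AawwCc=4 Aawwcc=2 aaWWCC=1 aaWWCc=2 aaWWcc=1 aaWwCC=2 aaWwCc=4 aaWwcc=2 aawwCC=1 aawwCc=2 aawwcc=1
aaWWcc hits 1/64; gcd=1; 1÷1/64÷1 = 1/64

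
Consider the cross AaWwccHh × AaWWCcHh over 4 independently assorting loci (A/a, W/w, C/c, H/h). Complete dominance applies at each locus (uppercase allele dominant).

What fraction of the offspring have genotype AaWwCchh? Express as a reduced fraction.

AaWwccHh gametes: AWcH×2, AWch×2, AwcH×2, Awch×2, aWcH×2, aWch×2, awcH×2, awch×2
AaWWCcHh gametes: AWCH×2, AWCh×2, AWcH×2, AWch×2, aWCH×2, aWCh×2, aWcH×2, aWch×2
AaWwccHh×AaWWCcHh grid (16·16=256): AAWWCcHH=4 AAWWCcHh=8 AAWWCchh=4 AAWWccHH=4 AAWWccHh=8 AAWWcchh=4 AAWwCcHH=4 AAWwCcHh=8 AAWwCchh=4 AAWwccHH=4 AAWwccHh=8 AAWwcchh=4 AaWWCcHH=8 AaWWCcHh=16 AaWWCchh=8 AaWWccHH=8 AaWWccHh=16 AaWWcchh=8 AaWwCcHH=8 AaWwCcHh=16 AaWwCchh=8 AaWwccHH=8 AaWwccHh=16 AaWwcchh=8 aaWWCcHH=4 aaWWCcHh=8 aaWWCchh=4 aaWWccHH=4 aaWWccHh=8 aaWWcchh=4 aaWwCcHH=4 aaWwCcHh=8 aaWwCchh=4 aaWwccHH=4 aaWwccHh=8 aaWwcchh=4
AaWwCchh hits 8/256; gcd=8; 8÷8/256÷8 = 1/32

P(AaWwCchh) = 1/32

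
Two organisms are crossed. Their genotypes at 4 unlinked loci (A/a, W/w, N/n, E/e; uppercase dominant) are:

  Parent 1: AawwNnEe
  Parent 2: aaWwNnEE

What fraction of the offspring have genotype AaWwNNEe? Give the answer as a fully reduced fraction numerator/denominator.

AawwNnEe gametes: AwNE×2, AwNe×2, AwnE×2, Awne×2, awNE×2, awNe×2, awnE×2, awne×2
aaWwNnEE gametes: aWNE×4, aWnE×4, awNE×4, awnE×4
AawwNnEe×aaWwNnEE grid (16·16=256): AaWwNNEE=8 AaWwNNEe=8 AaWwNnEE=16 AaWwNnEe=16 AaWwnnEE=8 AaWwnnEe=8 AawwNNEE=8 AawwNNEe=8 AawwNnEE=16 AawwNnEe=16 AawwnnEE=8 AawwnnEe=8 aaWwNNEE=8 aaWwNNEe=8 aaWwNnEE=16 aaWwNnEe=16 aaWwnnEE=8 aaWwnnEe=8 aawwNNEE=8 aawwNNEe=8 aawwNnEE=16 aawwNnEe=16 aawwnnEE=8 aawwnnEe=8
AaWwNNEe hits 8/256; gcd=8; 8÷8/256÷8 = 1/32

P(AaWwNNEe) = 1/32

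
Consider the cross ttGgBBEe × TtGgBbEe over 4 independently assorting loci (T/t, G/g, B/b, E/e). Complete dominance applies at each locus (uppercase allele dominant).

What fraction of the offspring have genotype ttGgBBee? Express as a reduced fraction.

P(ttGgBBee) = 1/32

ttGgBBEe gametes: tGBE×4, tGBe×4, tgBE×4, tgBe×4
TtGgBbEe gametes: TGBE×1, TGBe×1, TGbE×1, TGbe×1, TgBE×1, TgBe×1, TgbE×1, Tgbe×1, tGBE×1, tGBe×1, tGbE×1, tGbe×1, tgBE×1, tgBe×1, tgbE×1, tgbe×1
ttGgBBEe×TtGgBbEe grid (16·16=256): TtGGBBEE=4 TtGGBBEe=8 TtGGBBee=4 TtGGBbEE=4 TtGGBbEe=8 TtGGBbee=4 TtGgBBEE=8 TtGgBBEe=16 TtGgBBee=8 TtGgBbEE=8 TtGgBbEe=16 TtGgBbee=8 TtggBBEE=4 TtggBBEe=8 TtggBBee=4 TtggBbEE=4 TtggBbEe=8 TtggBbee=4 ttGGBBEE=4 ttGGBBEe=8 ttGGBBee=4 ttGGBbEE=4 ttGGBbEe=8 ttGGBbee=4 ttGgBBEE=8 ttGgBBEe=16 ttGgBBee=8 ttGgBbEE=8 ttGgBbEe=16 ttGgBbee=8 ttggBBEE=4 ttggBBEe=8 ttggBBee=4 ttggBbEE=4 ttggBbEe=8 ttggBbee=4
ttGgBBee hits 8/256; gcd=8; 8÷8/256÷8 = 1/32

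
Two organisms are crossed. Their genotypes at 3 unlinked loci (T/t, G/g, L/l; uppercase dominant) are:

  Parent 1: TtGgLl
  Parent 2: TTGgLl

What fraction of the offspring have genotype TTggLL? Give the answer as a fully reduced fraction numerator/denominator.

TtGgLl gametes: TGL×1, TGl×1, TgL×1, Tgl×1, tGL×1, tGl×1, tgL×1, tgl×1
TTGgLl gametes: TGL×2, TGl×2, TgL×2, Tgl×2
TtGgLl×TTGgLl grid (8·8=64): TTGGLL=2 TTGGLl=4 TTGGll=2 TTGgLL=4 TTGgLl=8 TTGgll=4 TTggLL=2 TTggLl=4 TTggll=2 TtGGLL=2 TtGGLl=4 TtGGll=2 TtGgLL=4 TtGgLl=8 TtGgll=4 TtggLL=2 TtggLl=4 Ttggll=2
TTggLL hits 2/64; gcd=2; 2÷2/64÷2 = 1/32

P(TTggLL) = 1/32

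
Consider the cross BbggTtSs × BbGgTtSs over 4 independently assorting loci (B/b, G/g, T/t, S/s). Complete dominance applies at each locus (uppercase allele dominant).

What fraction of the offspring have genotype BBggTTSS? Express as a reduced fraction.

P(BBggTTSS) = 1/128

BbggTtSs gametes: BgTS×2, BgTs×2, BgtS×2, Bgts×2, bgTS×2, bgTs×2, bgtS×2, bgts×2
BbGgTtSs gametes: BGTS×1, BGTs×1, BGtS×1, BGts×1, BgTS×1, BgTs×1, BgtS×1, Bgts×1, bGTS×1, bGTs×1, bGtS×1, bGts×1, bgTS×1, bgTs×1, bgtS×1, bgts×1
BbggTtSs×BbGgTtSs grid (16·16=256): BBGgTTSS=2 BBGgTTSs=4 BBGgTTss=2 BBGgTtSS=4 BBGgTtSs=8 BBGgTtss=4 BBGgttSS=2 BBGgttSs=4 BBGgttss=2 BBggTTSS=2 BBggTTSs=4 BBggTTss=2 BBggTtSS=4 BBggTtSs=8 BBggTtss=4 BBggttSS=2 BBggttSs=4 BBggttss=2 BbGgTTSS=4 BbGgTTSs=8 BbGgTTss=4 BbGgTtSS=8 BbGgTtSs=16 BbGgTtss=8 BbGgttSS=4 BbGgttSs=8 BbGgttss=4 BbggTTSS=4 BbggTTSs=8 BbggTTss=4 BbggTtSS=8 BbggTtSs=16 BbggTtss=8 BbggttSS=4 BbggttSs=8 Bbggttss=4 bbGgTTSS=2 bbGgTTSs=4 bbGgTTss=2 bbGgTtSS=4 bbGgTtSs=8 bbGgTtss=4 bbGgttSS=2 bbGgttSs=4 bbGgttss=2 bbggTTSS=2 bbggTTSs=4 bbggTTss=2 bbggTtSS=4 bbggTtSs=8 bbggTtss=4 bbggttSS=2 bbggttSs=4 bbggttss=2
BBggTTSS hits 2/256; gcd=2; 2÷2/256÷2 = 1/128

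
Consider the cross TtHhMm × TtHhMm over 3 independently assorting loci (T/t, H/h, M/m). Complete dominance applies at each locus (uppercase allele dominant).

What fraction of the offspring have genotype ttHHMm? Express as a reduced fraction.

TtHhMm gametes: THM×1, THm×1, ThM×1, Thm×1, tHM×1, tHm×1, thM×1, thm×1
TtHhMm gametes: THM×1, THm×1, ThM×1, Thm×1, tHM×1, tHm×1, thM×1, thm×1
TtHhMm×TtHhMm grid (8·8=64): TTHHMM=1 TTHHMm=2 TTHHmm=1 TTHhMM=2 TTHhMm=4 TTHhmm=2 TThhMM=1 TThhMm=2 TThhmm=1 TtHHMM=2 TtHHMm=4 TtHHmm=2 TtHhMM=4 TtHhMm=8 TtHhmm=4 TthhMM=2 TthhMm=4 Tthhmm=2 ttHHMM=1 ttHHMm=2 ttHHmm=1 ttHhMM=2 ttHhMm=4 ttHhmm=2 tthhMM=1 tthhMm=2 tthhmm=1
ttHHMm hits 2/64; gcd=2; 2÷2/64÷2 = 1/32

P(ttHHMm) = 1/32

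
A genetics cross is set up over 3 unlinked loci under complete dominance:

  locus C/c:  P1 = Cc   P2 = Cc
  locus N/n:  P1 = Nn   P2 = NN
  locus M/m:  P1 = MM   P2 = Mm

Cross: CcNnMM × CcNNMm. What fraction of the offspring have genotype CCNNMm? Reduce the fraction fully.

CcNnMM gametes: CNM×2, CnM×2, cNM×2, cnM×2
CcNNMm gametes: CNM×2, CNm×2, cNM×2, cNm×2
CcNnMM×CcNNMm grid (8·8=64): CCNNMM=4 CCNNMm=4 CCNnMM=4 CCNnMm=4 CcNNMM=8 CcNNMm=8 CcNnMM=8 CcNnMm=8 ccNNMM=4 ccNNMm=4 ccNnMM=4 ccNnMm=4
CCNNMm hits 4/64; gcd=4; 4÷4/64÷4 = 1/16

P(CCNNMm) = 1/16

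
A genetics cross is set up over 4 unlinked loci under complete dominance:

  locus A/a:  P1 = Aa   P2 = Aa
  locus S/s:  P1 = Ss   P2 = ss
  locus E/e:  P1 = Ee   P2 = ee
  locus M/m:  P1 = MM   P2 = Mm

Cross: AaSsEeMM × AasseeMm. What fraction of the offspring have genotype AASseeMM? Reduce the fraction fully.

AaSsEeMM gametes: ASEM×2, ASeM×2, AsEM×2, AseM×2, aSEM×2, aSeM×2, asEM×2, aseM×2
AasseeMm gametes: AseM×4, Asem×4, aseM×4, asem×4
AaSsEeMM×AasseeMm grid (16·16=256): AASsEeMM=8 AASsEeMm=8 AASseeMM=8 AASseeMm=8 AAssEeMM=8 AAssEeMm=8 AAsseeMM=8 AAsseeMm=8 AaSsEeMM=16 AaSsEeMm=16 AaSseeMM=16 AaSseeMm=16 AassEeMM=16 AassEeMm=16 AasseeMM=16 AasseeMm=16 aaSsEeMM=8 aaSsEeMm=8 aaSseeMM=8 aaSseeMm=8 aassEeMM=8 aassEeMm=8 aasseeMM=8 aasseeMm=8
AASseeMM hits 8/256; gcd=8; 8÷8/256÷8 = 1/32

P(AASseeMM) = 1/32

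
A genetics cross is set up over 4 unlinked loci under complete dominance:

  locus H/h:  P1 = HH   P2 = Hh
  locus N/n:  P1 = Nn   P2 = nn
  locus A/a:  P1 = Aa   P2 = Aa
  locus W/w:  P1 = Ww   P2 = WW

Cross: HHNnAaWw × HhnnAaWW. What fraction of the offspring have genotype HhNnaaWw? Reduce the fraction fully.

HHNnAaWw gametes: HNAW×2, HNAw×2, HNaW×2, HNaw×2, HnAW×2, HnAw×2, HnaW×2, Hnaw×2
HhnnAaWW gametes: HnAW×4, HnaW×4, hnAW×4, hnaW×4
HHNnAaWw×HhnnAaWW grid (16·16=256): HHNnAAWW=8 HHNnAAWw=8 HHNnAaWW=16 HHNnAaWw=16 HHNnaaWW=8 HHNnaaWw=8 HHnnAAWW=8 HHnnAAWw=8 HHnnAaWW=16 HHnnAaWw=16 HHnnaaWW=8 HHnnaaWw=8 HhNnAAWW=8 HhNnAAWw=8 HhNnAaWW=16 HhNnAaWw=16 HhNnaaWW=8 HhNnaaWw=8 HhnnAAWW=8 HhnnAAWw=8 HhnnAaWW=16 HhnnAaWw=16 HhnnaaWW=8 HhnnaaWw=8
HhNnaaWw hits 8/256; gcd=8; 8÷8/256÷8 = 1/32

P(HhNnaaWw) = 1/32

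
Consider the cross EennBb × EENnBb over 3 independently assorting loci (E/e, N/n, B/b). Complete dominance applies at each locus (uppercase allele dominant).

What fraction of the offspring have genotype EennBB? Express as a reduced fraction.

EennBb gametes: EnB×2, Enb×2, enB×2, enb×2
EENnBb gametes: ENB×2, ENb×2, EnB×2, Enb×2
EennBb×EENnBb grid (8·8=64): EENnBB=4 EENnBb=8 EENnbb=4 EEnnBB=4 EEnnBb=8 EEnnbb=4 EeNnBB=4 EeNnBb=8 EeNnbb=4 EennBB=4 EennBb=8 Eennbb=4
EennBB hits 4/64; gcd=4; 4÷4/64÷4 = 1/16

P(EennBB) = 1/16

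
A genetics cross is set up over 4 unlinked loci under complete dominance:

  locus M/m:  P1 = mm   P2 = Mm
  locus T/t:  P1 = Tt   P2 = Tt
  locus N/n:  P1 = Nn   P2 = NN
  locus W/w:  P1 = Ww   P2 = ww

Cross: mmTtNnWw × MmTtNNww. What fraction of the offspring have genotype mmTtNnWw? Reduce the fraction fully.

P(mmTtNnWw) = 1/16

mmTtNnWw gametes: mTNW×2, mTNw×2, mTnW×2, mTnw×2, mtNW×2, mtNw×2, mtnW×2, mtnw×2
MmTtNNww gametes: MTNw×4, MtNw×4, mTNw×4, mtNw×4
mmTtNnWw×MmTtNNww grid (16·16=256): MmTTNNWw=8 MmTTNNww=8 MmTTNnWw=8 MmTTNnww=8 MmTtNNWw=16 MmTtNNww=16 MmTtNnWw=16 MmTtNnww=16 MmttNNWw=8 MmttNNww=8 MmttNnWw=8 MmttNnww=8 mmTTNNWw=8 mmTTNNww=8 mmTTNnWw=8 mmTTNnww=8 mmTtNNWw=16 mmTtNNww=16 mmTtNnWw=16 mmTtNnww=16 mmttNNWw=8 mmttNNww=8 mmttNnWw=8 mmttNnww=8
mmTtNnWw hits 16/256; gcd=16; 16÷16/256÷16 = 1/16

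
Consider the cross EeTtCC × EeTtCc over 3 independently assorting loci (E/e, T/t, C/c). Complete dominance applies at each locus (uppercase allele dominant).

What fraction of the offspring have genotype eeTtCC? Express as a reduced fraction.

P(eeTtCC) = 1/16

EeTtCC gametes: ETC×2, EtC×2, eTC×2, etC×2
EeTtCc gametes: ETC×1, ETc×1, EtC×1, Etc×1, eTC×1, eTc×1, etC×1, etc×1
EeTtCC×EeTtCc grid (8·8=64): EETTCC=2 EETTCc=2 EETtCC=4 EETtCc=4 EEttCC=2 EEttCc=2 EeTTCC=4 EeTTCc=4 EeTtCC=8 EeTtCc=8 EettCC=4 EettCc=4 eeTTCC=2 eeTTCc=2 eeTtCC=4 eeTtCc=4 eettCC=2 eettCc=2
eeTtCC hits 4/64; gcd=4; 4÷4/64÷4 = 1/16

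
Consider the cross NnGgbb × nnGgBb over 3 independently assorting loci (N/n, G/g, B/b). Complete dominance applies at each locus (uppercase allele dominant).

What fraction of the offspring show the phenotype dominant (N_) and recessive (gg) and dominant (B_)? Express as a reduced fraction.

P(N_ gg B_) = 1/16

NnGgbb gametes: NGb×2, Ngb×2, nGb×2, ngb×2
nnGgBb gametes: nGB×2, nGb×2, ngB×2, ngb×2
NnGgbb×nnGgBb grid (8·8=64): NnGGBb=4 NnGGbb=4 NnGgBb=8 NnGgbb=8 NnggBb=4 Nnggbb=4 nnGGBb=4 nnGGbb=4 nnGgBb=8 nnGgbb=8 nnggBb=4 nnggbb=4
N_ gg B_ hits 4/64; gcd=4; 4÷4/64÷4 = 1/16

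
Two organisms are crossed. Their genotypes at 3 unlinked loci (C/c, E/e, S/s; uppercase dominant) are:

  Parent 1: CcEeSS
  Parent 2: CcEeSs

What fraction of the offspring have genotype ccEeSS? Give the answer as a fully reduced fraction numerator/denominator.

CcEeSS gametes: CES×2, CeS×2, cES×2, ceS×2
CcEeSs gametes: CES×1, CEs×1, CeS×1, Ces×1, cES×1, cEs×1, ceS×1, ces×1
CcEeSS×CcEeSs grid (8·8=64): CCEESS=2 CCEESs=2 CCEeSS=4 CCEeSs=4 CCeeSS=2 CCeeSs=2 CcEESS=4 CcEESs=4 CcEeSS=8 CcEeSs=8 CceeSS=4 CceeSs=4 ccEESS=2 ccEESs=2 ccEeSS=4 ccEeSs=4 cceeSS=2 cceeSs=2
ccEeSS hits 4/64; gcd=4; 4÷4/64÷4 = 1/16

P(ccEeSS) = 1/16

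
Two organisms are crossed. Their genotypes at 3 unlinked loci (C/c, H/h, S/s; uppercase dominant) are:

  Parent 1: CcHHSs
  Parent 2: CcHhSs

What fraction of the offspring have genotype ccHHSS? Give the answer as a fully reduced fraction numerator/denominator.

P(ccHHSS) = 1/32

CcHHSs gametes: CHS×2, CHs×2, cHS×2, cHs×2
CcHhSs gametes: CHS×1, CHs×1, ChS×1, Chs×1, cHS×1, cHs×1, chS×1, chs×1
CcHHSs×CcHhSs grid (8·8=64): CCHHSS=2 CCHHSs=4 CCHHss=2 CCHhSS=2 CCHhSs=4 CCHhss=2 CcHHSS=4 CcHHSs=8 CcHHss=4 CcHhSS=4 CcHhSs=8 CcHhss=4 ccHHSS=2 ccHHSs=4 ccHHss=2 ccHhSS=2 ccHhSs=4 ccHhss=2
ccHHSS hits 2/64; gcd=2; 2÷2/64÷2 = 1/32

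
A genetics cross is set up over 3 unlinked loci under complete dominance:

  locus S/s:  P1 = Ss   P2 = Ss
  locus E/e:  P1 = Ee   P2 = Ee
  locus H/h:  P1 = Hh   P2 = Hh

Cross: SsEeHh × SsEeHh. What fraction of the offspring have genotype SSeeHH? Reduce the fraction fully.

P(SSeeHH) = 1/64

SsEeHh gametes: SEH×1, SEh×1, SeH×1, Seh×1, sEH×1, sEh×1, seH×1, seh×1
SsEeHh gametes: SEH×1, SEh×1, SeH×1, Seh×1, sEH×1, sEh×1, seH×1, seh×1
SsEeHh×SsEeHh grid (8·8=64): SSEEHH=1 SSEEHh=2 SSEEhh=1 SSEeHH=2 SSEeHh=4 SSEehh=2 SSeeHH=1 SSeeHh=2 SSeehh=1 SsEEHH=2 SsEEHh=4 SsEEhh=2 SsEeHH=4 SsEeHh=8 SsEehh=4 SseeHH=2 SseeHh=4 Sseehh=2 ssEEHH=1 ssEEHh=2 ssEEhh=1 ssEeHH=2 ssEeHh=4 ssEehh=2 sseeHH=1 sseeHh=2 sseehh=1
SSeeHH hits 1/64; gcd=1; 1÷1/64÷1 = 1/64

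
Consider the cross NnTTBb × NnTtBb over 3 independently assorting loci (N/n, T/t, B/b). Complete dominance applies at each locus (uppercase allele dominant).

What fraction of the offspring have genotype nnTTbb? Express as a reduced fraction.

P(nnTTbb) = 1/32

NnTTBb gametes: NTB×2, NTb×2, nTB×2, nTb×2
NnTtBb gametes: NTB×1, NTb×1, NtB×1, Ntb×1, nTB×1, nTb×1, ntB×1, ntb×1
NnTTBb×NnTtBb grid (8·8=64): NNTTBB=2 NNTTBb=4 NNTTbb=2 NNTtBB=2 NNTtBb=4 NNTtbb=2 NnTTBB=4 NnTTBb=8 NnTTbb=4 NnTtBB=4 NnTtBb=8 NnTtbb=4 nnTTBB=2 nnTTBb=4 nnTTbb=2 nnTtBB=2 nnTtBb=4 nnTtbb=2
nnTTbb hits 2/64; gcd=2; 2÷2/64÷2 = 1/32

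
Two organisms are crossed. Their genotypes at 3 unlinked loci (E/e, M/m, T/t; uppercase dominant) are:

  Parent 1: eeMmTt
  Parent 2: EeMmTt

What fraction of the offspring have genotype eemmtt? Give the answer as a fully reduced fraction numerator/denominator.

P(eemmtt) = 1/32

eeMmTt gametes: eMT×2, eMt×2, emT×2, emt×2
EeMmTt gametes: EMT×1, EMt×1, EmT×1, Emt×1, eMT×1, eMt×1, emT×1, emt×1
eeMmTt×EeMmTt grid (8·8=64): EeMMTT=2 EeMMTt=4 EeMMtt=2 EeMmTT=4 EeMmTt=8 EeMmtt=4 EemmTT=2 EemmTt=4 Eemmtt=2 eeMMTT=2 eeMMTt=4 eeMMtt=2 eeMmTT=4 eeMmTt=8 eeMmtt=4 eemmTT=2 eemmTt=4 eemmtt=2
eemmtt hits 2/64; gcd=2; 2÷2/64÷2 = 1/32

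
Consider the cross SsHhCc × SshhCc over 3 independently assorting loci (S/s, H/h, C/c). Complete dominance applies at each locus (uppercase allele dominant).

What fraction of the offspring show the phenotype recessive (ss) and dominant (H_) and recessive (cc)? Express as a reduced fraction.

SsHhCc gametes: SHC×1, SHc×1, ShC×1, Shc×1, sHC×1, sHc×1, shC×1, shc×1
SshhCc gametes: ShC×2, Shc×2, shC×2, shc×2
SsHhCc×SshhCc grid (8·8=64): SSHhCC=2 SSHhCc=4 SSHhcc=2 SShhCC=2 SShhCc=4 SShhcc=2 SsHhCC=4 SsHhCc=8 SsHhcc=4 SshhCC=4 SshhCc=8 Sshhcc=4 ssHhCC=2 ssHhCc=4 ssHhcc=2 sshhCC=2 sshhCc=4 sshhcc=2
ss H_ cc hits 2/64; gcd=2; 2÷2/64÷2 = 1/32

P(ss H_ cc) = 1/32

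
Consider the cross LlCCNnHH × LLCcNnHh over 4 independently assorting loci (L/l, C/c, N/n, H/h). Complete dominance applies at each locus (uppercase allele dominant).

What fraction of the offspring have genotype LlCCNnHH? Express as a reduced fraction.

P(LlCCNnHH) = 1/16

LlCCNnHH gametes: LCNH×4, LCnH×4, lCNH×4, lCnH×4
LLCcNnHh gametes: LCNH×2, LCNh×2, LCnH×2, LCnh×2, LcNH×2, LcNh×2, LcnH×2, Lcnh×2
LlCCNnHH×LLCcNnHh grid (16·16=256): LLCCNNHH=8 LLCCNNHh=8 LLCCNnHH=16 LLCCNnHh=16 LLCCnnHH=8 LLCCnnHh=8 LLCcNNHH=8 LLCcNNHh=8 LLCcNnHH=16 LLCcNnHh=16 LLCcnnHH=8 LLCcnnHh=8 LlCCNNHH=8 LlCCNNHh=8 LlCCNnHH=16 LlCCNnHh=16 LlCCnnHH=8 LlCCnnHh=8 LlCcNNHH=8 LlCcNNHh=8 LlCcNnHH=16 LlCcNnHh=16 LlCcnnHH=8 LlCcnnHh=8
LlCCNnHH hits 16/256; gcd=16; 16÷16/256÷16 = 1/16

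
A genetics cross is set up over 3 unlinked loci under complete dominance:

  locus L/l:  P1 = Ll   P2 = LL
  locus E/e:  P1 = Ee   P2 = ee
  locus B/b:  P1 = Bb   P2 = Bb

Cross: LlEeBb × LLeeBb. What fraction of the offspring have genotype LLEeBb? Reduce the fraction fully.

P(LLEeBb) = 1/8

LlEeBb gametes: LEB×1, LEb×1, LeB×1, Leb×1, lEB×1, lEb×1, leB×1, leb×1
LLeeBb gametes: LeB×4, Leb×4
LlEeBb×LLeeBb grid (8·8=64): LLEeBB=4 LLEeBb=8 LLEebb=4 LLeeBB=4 LLeeBb=8 LLeebb=4 LlEeBB=4 LlEeBb=8 LlEebb=4 LleeBB=4 LleeBb=8 Lleebb=4
LLEeBb hits 8/64; gcd=8; 8÷8/64÷8 = 1/8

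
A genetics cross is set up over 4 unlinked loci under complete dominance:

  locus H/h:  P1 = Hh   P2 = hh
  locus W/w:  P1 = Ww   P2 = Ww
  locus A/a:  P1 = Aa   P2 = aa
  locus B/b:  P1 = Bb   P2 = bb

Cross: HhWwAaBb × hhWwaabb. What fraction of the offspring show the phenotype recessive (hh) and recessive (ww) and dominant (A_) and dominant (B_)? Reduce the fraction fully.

HhWwAaBb gametes: HWAB×1, HWAb×1, HWaB×1, HWab×1, HwAB×1, HwAb×1, HwaB×1, Hwab×1, hWAB×1, hWAb×1, hWaB×1, hWab×1, hwAB×1, hwAb×1, hwaB×1, hwab×1
hhWwaabb gametes: hWab×8, hwab×8
HhWwAaBb×hhWwaabb grid (16·16=256): HhWWAaBb=8 HhWWAabb=8 HhWWaaBb=8 HhWWaabb=8 HhWwAaBb=16 HhWwAabb=16 HhWwaaBb=16 HhWwaabb=16 HhwwAaBb=8 HhwwAabb=8 HhwwaaBb=8 Hhwwaabb=8 hhWWAaBb=8 hhWWAabb=8 hhWWaaBb=8 hhWWaabb=8 hhWwAaBb=16 hhWwAabb=16 hhWwaaBb=16 hhWwaabb=16 hhwwAaBb=8 hhwwAabb=8 hhwwaaBb=8 hhwwaabb=8
hh ww A_ B_ hits 8/256; gcd=8; 8÷8/256÷8 = 1/32

P(hh ww A_ B_) = 1/32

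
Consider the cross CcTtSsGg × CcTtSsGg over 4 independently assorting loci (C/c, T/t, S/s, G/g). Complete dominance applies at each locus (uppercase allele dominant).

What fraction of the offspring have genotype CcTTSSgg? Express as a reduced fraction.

CcTtSsGg gametes: CTSG×1, CTSg×1, CTsG×1, CTsg×1, CtSG×1, CtSg×1, CtsG×1, Ctsg×1, cTSG×1, cTSg×1, cTsG×1, cTsg×1, ctSG×1, ctSg×1, ctsG×1, ctsg×1
CcTtSsGg gametes: CTSG×1, CTSg×1, CTsG×1, CTsg×1, CtSG×1, CtSg×1, CtsG×1, Ctsg×1, cTSG×1, cTSg×1, cTsG×1, cTsg×1, ctSG×1, ctSg×1, ctsG×1, ctsg×1
CcTtSsGg×CcTtSsGg grid (16·16=256): CCTTSSGG=1 CCTTSSGg=2 CCTTSSgg=1 CCTTSsGG=2 CCTTSsGg=4 CCTTSsgg=2 CCTTssGG=1 CCTTssGg=2 CCTTssgg=1 CCTtSSGG=2 CCTtSSGg=4 CCTtSSgg=2 CCTtSsGG=4 CCTtSsGg=8 CCTtSsgg=4 CCTtssGG=2 CCTtssGg=4 CCTtssgg=2 CCttSSGG=1 CCttSSGg=2 CCttSSgg=1 CCttSsGG=2 CCttSsGg=4 CCttSsgg=2 CCttssGG=1 CCttssGg=2 CCttssgg=1 CcTTSSGG=2 CcTTSSGg=4 CcTTSSgg=2 CcTTSsGG=4 CcTTSsGg=8 CcTTSsgg=4 CcTTssGG=2 CcTTssGg=4 CcTTssgg=2 CcTtSSGG=4 CcTtSSGg=8 CcTtSSgg=4 CcTtSsGG=8 CcTtSsGg=16 CcTtSsgg=8 CcTtssGG=4 CcTtssGg=8 CcTtssgg=4 CcttSSGG=2 CcttSSGg=4 CcttSSgg=2 CcttSsGG=4 CcttSsGg=8 CcttSsgg=4 CcttssGG=2 CcttssGg=4 Ccttssgg=2 ccTTSSGG=1 ccTTSSGg=2 ccTTSSgg=1 ccTTSsGG=2 ccTTSsGg=4 ccTTSsgg=2 ccTTssGG=1 ccTTssGg=2 ccTTssgg=1 ccTtSSGG=2 ccTtSSGg=4 ccTtSSgg=2 ccTtSsGG=4 ccTtSsGg=8 ccTtSsgg=4 ccTtssGG=2 ccTtssGg=4 ccTtssgg=2 ccttSSGG=1 ccttSSGg=2 ccttSSgg=1 ccttSsGG=2 ccttSsGg=4 ccttSsgg=2 ccttssGG=1 ccttssGg=2 ccttssgg=1
CcTTSSgg hits 2/256; gcd=2; 2÷2/256÷2 = 1/128

P(CcTTSSgg) = 1/128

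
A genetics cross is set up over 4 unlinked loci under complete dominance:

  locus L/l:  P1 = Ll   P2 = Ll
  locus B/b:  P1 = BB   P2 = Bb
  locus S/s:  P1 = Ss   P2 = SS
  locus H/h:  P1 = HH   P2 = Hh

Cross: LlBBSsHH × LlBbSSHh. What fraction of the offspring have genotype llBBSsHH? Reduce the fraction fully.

P(llBBSsHH) = 1/32

LlBBSsHH gametes: LBSH×4, LBsH×4, lBSH×4, lBsH×4
LlBbSSHh gametes: LBSH×2, LBSh×2, LbSH×2, LbSh×2, lBSH×2, lBSh×2, lbSH×2, lbSh×2
LlBBSsHH×LlBbSSHh grid (16·16=256): LLBBSSHH=8 LLBBSSHh=8 LLBBSsHH=8 LLBBSsHh=8 LLBbSSHH=8 LLBbSSHh=8 LLBbSsHH=8 LLBbSsHh=8 LlBBSSHH=16 LlBBSSHh=16 LlBBSsHH=16 LlBBSsHh=16 LlBbSSHH=16 LlBbSSHh=16 LlBbSsHH=16 LlBbSsHh=16 llBBSSHH=8 llBBSSHh=8 llBBSsHH=8 llBBSsHh=8 llBbSSHH=8 llBbSSHh=8 llBbSsHH=8 llBbSsHh=8
llBBSsHH hits 8/256; gcd=8; 8÷8/256÷8 = 1/32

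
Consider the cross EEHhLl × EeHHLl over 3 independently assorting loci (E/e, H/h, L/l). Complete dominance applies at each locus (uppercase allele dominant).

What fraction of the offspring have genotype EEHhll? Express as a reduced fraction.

P(EEHhll) = 1/16

EEHhLl gametes: EHL×2, EHl×2, EhL×2, Ehl×2
EeHHLl gametes: EHL×2, EHl×2, eHL×2, eHl×2
EEHhLl×EeHHLl grid (8·8=64): EEHHLL=4 EEHHLl=8 EEHHll=4 EEHhLL=4 EEHhLl=8 EEHhll=4 EeHHLL=4 EeHHLl=8 EeHHll=4 EeHhLL=4 EeHhLl=8 EeHhll=4
EEHhll hits 4/64; gcd=4; 4÷4/64÷4 = 1/16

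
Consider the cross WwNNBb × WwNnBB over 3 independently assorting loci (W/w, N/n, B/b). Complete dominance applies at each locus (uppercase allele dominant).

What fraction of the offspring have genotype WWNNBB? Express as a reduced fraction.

WwNNBb gametes: WNB×2, WNb×2, wNB×2, wNb×2
WwNnBB gametes: WNB×2, WnB×2, wNB×2, wnB×2
WwNNBb×WwNnBB grid (8·8=64): WWNNBB=4 WWNNBb=4 WWNnBB=4 WWNnBb=4 WwNNBB=8 WwNNBb=8 WwNnBB=8 WwNnBb=8 wwNNBB=4 wwNNBb=4 wwNnBB=4 wwNnBb=4
WWNNBB hits 4/64; gcd=4; 4÷4/64÷4 = 1/16

P(WWNNBB) = 1/16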